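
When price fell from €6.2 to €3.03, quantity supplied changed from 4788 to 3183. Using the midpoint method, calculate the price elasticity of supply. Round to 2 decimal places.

0.59

%ΔQ = (3183 − 4788)/[(4788 + 3183)/2] = -1605/3985.5 ≈ -0.4027.
%ΔP = (3.03 − 6.2)/[(6.2 + 3.03)/2] = -3.17/4.615 ≈ -0.6869.
Arc elasticity E = %ΔQ/%ΔP ≈ -0.4027/-0.6869 ≈ 0.59.
|E| < 1: supply is inelastic over this range.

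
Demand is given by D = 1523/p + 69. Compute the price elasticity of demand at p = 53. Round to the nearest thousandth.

At p = 53, D = 97.7358.
dD/dp = −1523/p² = −0.5422.
Point elasticity E = (dD/dp)·(p/D) = -0.5422 × 53/97.7358 ≈ -0.294.
|E| < 1, so demand is inelastic at this price.

-0.294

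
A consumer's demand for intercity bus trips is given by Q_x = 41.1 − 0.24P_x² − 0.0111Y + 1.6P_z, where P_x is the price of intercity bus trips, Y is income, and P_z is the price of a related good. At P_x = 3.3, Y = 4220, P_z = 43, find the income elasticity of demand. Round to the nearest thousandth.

Substituting, Q_x = 41.1 − 0.24(3.3)² − 0.0111(4220) + 1.6(43) = 41.1 − 2.6136 − 46.842 + 68.8 = 60.4444.
∂Q_x/∂Y = −0.0111, so E_I = -0.0111·(4220/60.4444) ≈ -0.775.
E_I < 0: inferior good.

-0.775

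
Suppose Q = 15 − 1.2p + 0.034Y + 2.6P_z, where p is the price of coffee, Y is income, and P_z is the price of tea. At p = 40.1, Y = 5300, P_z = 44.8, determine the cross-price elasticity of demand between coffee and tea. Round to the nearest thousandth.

Evaluating quantity at (p, Y, P_z) gives Q = 15 − 1.2(40.1) + 0.034(5300) + 2.6(44.8) = 15 − 48.12 + 180.2 + 116.48 = 263.56.
∂Q/∂P_z = +2.6, so E_xy = 2.6·(44.8/263.56) ≈ 0.442.
E_xy > 0: the goods are substitutes.

0.442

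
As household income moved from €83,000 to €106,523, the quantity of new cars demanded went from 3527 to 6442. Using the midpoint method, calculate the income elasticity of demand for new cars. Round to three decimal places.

%ΔQ = (6442 − 3527)/[(3527+6442)/2] = 2915/4984.5 ≈ 0.5848.
%ΔM = (106,523 − 83,000)/[(83,000+106,523)/2] = 23523/94761.5 ≈ 0.2482.
E_I = %ΔQ/%ΔM ≈ 2.356.
E_I > 1: normal good (luxury).

2.356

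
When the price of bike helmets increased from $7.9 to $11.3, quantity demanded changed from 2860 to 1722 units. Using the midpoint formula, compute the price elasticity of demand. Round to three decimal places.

-1.403

%Δq = (1722 − 2860)/[(2860 + 1722)/2] = -1138/2291 ≈ -0.4967.
%ΔP = (11.3 − 7.9)/[(7.9 + 11.3)/2] = 3.4/9.6 ≈ 0.3542.
Arc elasticity E = %Δq/%ΔP ≈ -0.4967/0.3542 ≈ -1.403.
|E| > 1: demand is elastic over this range.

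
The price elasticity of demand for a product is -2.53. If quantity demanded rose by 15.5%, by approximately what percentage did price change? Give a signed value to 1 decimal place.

-6.1

%ΔQ ≈ E × %ΔP ⇒ %ΔP = %ΔQ / E = (15.5%)/(-2.53) ≈ -6.1%.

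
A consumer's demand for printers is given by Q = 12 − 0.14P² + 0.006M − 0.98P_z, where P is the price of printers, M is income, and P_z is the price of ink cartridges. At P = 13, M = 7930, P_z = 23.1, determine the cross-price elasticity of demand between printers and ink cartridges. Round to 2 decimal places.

-1.70

Substituting, Q = 12 − 0.14(13)² + 0.006(7930) − 0.98(23.1) = 12 − 23.66 + 47.58 − 22.638 = 13.282.
∂Q/∂P_z = −0.98, so E_xy = -0.98·(23.1/13.282) ≈ -1.70.
E_xy < 0: the goods are complements.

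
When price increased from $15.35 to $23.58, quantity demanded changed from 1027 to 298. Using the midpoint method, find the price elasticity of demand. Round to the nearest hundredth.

%Δq = (298 − 1027)/[(1027 + 298)/2] = -729/662.5 ≈ -1.1004.
%ΔP = (23.58 − 15.35)/[(15.35 + 23.58)/2] = 8.23/19.465 ≈ 0.4228.
Arc elasticity E = %Δq/%ΔP ≈ -1.1004/0.4228 ≈ -2.60.
|E| > 1: demand is elastic over this range.

-2.60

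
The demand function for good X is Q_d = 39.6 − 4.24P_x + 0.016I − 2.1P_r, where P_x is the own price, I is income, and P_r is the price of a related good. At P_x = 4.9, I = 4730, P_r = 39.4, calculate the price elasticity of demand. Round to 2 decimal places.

-1.77

Substituting, Q_d = 39.6 − 4.24(4.9) + 0.016(4730) − 2.1(39.4) = 39.6 − 20.776 + 75.68 − 82.74 = 11.764.
∂Q_d/∂P_x = −4.24, so E_p = (−4.24)·(4.9/11.764) ≈ -1.77.
|E_p| > 1: demand is elastic.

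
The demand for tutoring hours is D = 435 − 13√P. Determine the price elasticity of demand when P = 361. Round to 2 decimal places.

-0.66

At P = 361, D = 188.
dD/dP = −13/(2√P) = −13/(2·19).
Point elasticity E = (dD/dP)·(P/D) = -0.3421 × 361/188 ≈ -0.66.
|E| < 1, so demand is inelastic at this price.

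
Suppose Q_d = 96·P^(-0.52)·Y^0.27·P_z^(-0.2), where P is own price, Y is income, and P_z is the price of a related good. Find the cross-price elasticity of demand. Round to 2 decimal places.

-0.20

For a Cobb–Douglas (constant-elasticity) form Q_d = A·P_z^α·…, the elasticity with respect to P_z equals the exponent α at every point.
Here the exponent on P_z is -0.2, so the cross-price elasticity of demand is -0.20.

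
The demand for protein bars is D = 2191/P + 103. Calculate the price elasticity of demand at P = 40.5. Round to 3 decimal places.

At P = 40.5, D = 157.0988.
dD/dP = −2191/P² = −1.3358.
Point elasticity E = (dD/dP)·(P/D) = -1.3358 × 40.5/157.0988 ≈ -0.344.
|E| < 1, so demand is inelastic at this price.

-0.344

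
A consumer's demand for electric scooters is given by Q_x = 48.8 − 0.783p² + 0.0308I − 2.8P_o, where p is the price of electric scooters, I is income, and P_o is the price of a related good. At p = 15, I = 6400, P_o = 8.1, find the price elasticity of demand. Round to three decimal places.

Evaluating quantity at (p, I, P_o) gives Q_x = 48.8 − 0.783(15)² + 0.0308(6400) − 2.8(8.1) = 48.8 − 176.175 + 197.12 − 22.68 = 47.065.
∂Q_x/∂p = −2·0.783·p = -23.49, so E_p = -23.49·(15/47.065) ≈ -7.486.
|E_p| > 1: demand is elastic.

-7.486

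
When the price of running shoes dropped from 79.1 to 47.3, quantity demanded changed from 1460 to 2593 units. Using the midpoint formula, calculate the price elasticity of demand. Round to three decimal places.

-1.111

%ΔQ = (2593 − 1460)/[(1460 + 2593)/2] = 1133/2026.5 ≈ 0.5591.
%ΔP = (47.3 − 79.1)/[(79.1 + 47.3)/2] = -31.8/63.2 ≈ -0.5032.
Arc elasticity E = %ΔQ/%ΔP ≈ 0.5591/-0.5032 ≈ -1.111.
|E| > 1: demand is elastic over this range.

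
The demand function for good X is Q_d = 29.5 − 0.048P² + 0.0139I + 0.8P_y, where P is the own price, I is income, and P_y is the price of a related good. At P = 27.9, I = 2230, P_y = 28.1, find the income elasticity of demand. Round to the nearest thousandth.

First evaluate Q_d: 29.5 − 0.048(27.9)² + 0.0139(2230) + 0.8(28.1) = 29.5 − 37.3637 + 30.997 + 22.48 = 45.6133.
∂Q_d/∂I = +0.0139, so E_I = 0.0139·(2230/45.6133) ≈ 0.680.
E_I ∈ (0,1): normal good (necessity).

0.680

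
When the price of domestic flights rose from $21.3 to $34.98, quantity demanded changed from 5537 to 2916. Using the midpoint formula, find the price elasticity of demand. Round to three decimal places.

%ΔQ = (2916 − 5537)/[(5537 + 2916)/2] = -2621/4226.5 ≈ -0.6201.
%ΔP = (34.98 − 21.3)/[(21.3 + 34.98)/2] = 13.68/28.14 ≈ 0.4861.
Arc elasticity E = %ΔQ/%ΔP ≈ -0.6201/0.4861 ≈ -1.276.
|E| > 1: demand is elastic over this range.

-1.276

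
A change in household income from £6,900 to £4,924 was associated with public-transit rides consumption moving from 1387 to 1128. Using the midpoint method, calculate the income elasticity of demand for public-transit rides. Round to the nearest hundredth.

%ΔQ = (1128 − 1387)/[(1387+1128)/2] = -259/1257.5 ≈ -0.2060.
%ΔY = (4,924 − 6,900)/[(6,900+4,924)/2] = -1976/5912 ≈ -0.3342.
E_I = %ΔQ/%ΔY ≈ 0.62.
E_I ∈ (0,1): normal good (necessity).

0.62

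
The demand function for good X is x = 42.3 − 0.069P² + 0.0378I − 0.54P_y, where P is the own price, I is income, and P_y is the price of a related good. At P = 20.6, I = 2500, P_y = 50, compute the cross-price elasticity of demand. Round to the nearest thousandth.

-0.335

Evaluating quantity at (P, I, P_y) gives x = 42.3 − 0.069(20.6)² + 0.0378(2500) − 0.54(50) = 42.3 − 29.2808 + 94.5 − 27 = 80.5192.
∂x/∂P_y = −0.54, so E_xy = -0.54·(50/80.5192) ≈ -0.335.
E_xy < 0: the goods are complements.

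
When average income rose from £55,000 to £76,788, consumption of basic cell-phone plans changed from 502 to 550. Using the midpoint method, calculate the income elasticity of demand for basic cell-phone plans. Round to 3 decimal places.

%ΔQ = (550 − 502)/[(502+550)/2] = 48/526 ≈ 0.0913.
%ΔI = (76,788 − 55,000)/[(55,000+76,788)/2] = 21788/65894 ≈ 0.3307.
E_I = %ΔQ/%ΔI ≈ 0.276.
E_I ∈ (0,1): normal good (necessity).

0.276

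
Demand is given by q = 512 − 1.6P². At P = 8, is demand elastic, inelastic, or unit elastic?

At P = 8, q = 409.6.
dq/dP = −2·1.6·P = −25.6.
Point elasticity E = (dq/dP)·(P/q) = -25.6 × 8/409.6 ≈ -0.500.
|E| ≈ 0.500 < 1, so demand is inelastic.

inelastic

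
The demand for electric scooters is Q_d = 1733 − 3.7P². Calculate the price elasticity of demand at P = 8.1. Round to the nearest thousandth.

-0.326

At P = 8.1, Q_d = 1490.243.
dQ_d/dP = −2·3.7·P = −59.94.
Point elasticity E = (dQ_d/dP)·(P/Q_d) = -59.94 × 8.1/1490.243 ≈ -0.326.
|E| < 1, so demand is inelastic at this price.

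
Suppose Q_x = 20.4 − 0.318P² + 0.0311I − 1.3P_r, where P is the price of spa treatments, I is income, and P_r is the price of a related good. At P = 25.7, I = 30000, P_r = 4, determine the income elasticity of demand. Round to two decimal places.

1.26

Substituting, Q_x = 20.4 − 0.318(25.7)² + 0.0311(30000) − 1.3(4) = 20.4 − 210.0358 + 933 − 5.2 = 738.1642.
∂Q_x/∂I = +0.0311, so E_I = 0.0311·(30000/738.1642) ≈ 1.26.
E_I > 1: normal good (luxury).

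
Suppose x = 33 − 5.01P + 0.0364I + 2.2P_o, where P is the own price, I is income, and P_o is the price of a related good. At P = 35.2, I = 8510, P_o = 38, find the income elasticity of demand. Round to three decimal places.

Evaluating quantity at (P, I, P_o) gives x = 33 − 5.01(35.2) + 0.0364(8510) + 2.2(38) = 33 − 176.352 + 309.764 + 83.6 = 250.012.
∂x/∂I = +0.0364, so E_I = 0.0364·(8510/250.012) ≈ 1.239.
E_I > 1: normal good (luxury).

1.239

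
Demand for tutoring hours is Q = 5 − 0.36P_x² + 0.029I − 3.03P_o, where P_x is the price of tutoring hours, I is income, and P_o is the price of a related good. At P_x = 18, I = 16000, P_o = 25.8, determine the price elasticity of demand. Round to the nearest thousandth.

Evaluating quantity at (P_x, I, P_o) gives Q = 5 − 0.36(18)² + 0.029(16000) − 3.03(25.8) = 5 − 116.64 + 464 − 78.174 = 274.186.
∂Q/∂P_x = −2·0.36·P_x = -12.96, so E_p = -12.96·(18/274.186) ≈ -0.851.
|E_p| < 1: demand is inelastic.

-0.851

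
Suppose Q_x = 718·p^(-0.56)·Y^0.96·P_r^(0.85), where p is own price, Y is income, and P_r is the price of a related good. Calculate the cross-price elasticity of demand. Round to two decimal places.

0.85

For a Cobb–Douglas (constant-elasticity) form Q_x = A·P_r^α·…, the elasticity with respect to P_r equals the exponent α at every point.
Here the exponent on P_r is 0.85, so the cross-price elasticity of demand is 0.85.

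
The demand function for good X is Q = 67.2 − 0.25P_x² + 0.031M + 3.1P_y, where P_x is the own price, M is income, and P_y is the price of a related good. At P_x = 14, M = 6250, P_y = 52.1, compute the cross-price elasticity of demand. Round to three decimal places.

0.432

Q = 67.2 − 0.25(14)² + 0.031(6250) + 3.1(52.1) = 67.2 − 49 + 193.75 + 161.51 = 373.46.
∂Q/∂P_y = +3.1, so E_xy = 3.1·(52.1/373.46) ≈ 0.432.
E_xy > 0: the goods are substitutes.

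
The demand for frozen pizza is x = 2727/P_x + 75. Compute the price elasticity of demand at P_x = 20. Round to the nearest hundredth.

At P_x = 20, x = 211.35.
dx/dP_x = −2727/P_x² = −6.8175.
Point elasticity E = (dx/dP_x)·(P_x/x) = -6.8175 × 20/211.35 ≈ -0.65.
|E| < 1, so demand is inelastic at this price.

-0.65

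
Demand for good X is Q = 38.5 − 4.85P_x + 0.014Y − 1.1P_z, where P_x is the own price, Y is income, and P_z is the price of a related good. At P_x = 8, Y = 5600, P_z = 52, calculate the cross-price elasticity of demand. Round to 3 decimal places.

-2.737

First evaluate Q: 38.5 − 4.85(8) + 0.014(5600) − 1.1(52) = 38.5 − 38.8 + 78.4 − 57.2 = 20.9.
∂Q/∂P_z = −1.1, so E_xy = -1.1·(52/20.9) ≈ -2.737.
E_xy < 0: the goods are complements.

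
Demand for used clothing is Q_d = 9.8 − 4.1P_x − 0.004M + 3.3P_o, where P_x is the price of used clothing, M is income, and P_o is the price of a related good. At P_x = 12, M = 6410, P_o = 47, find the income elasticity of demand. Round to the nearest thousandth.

Evaluating quantity at (P_x, M, P_o) gives Q_d = 9.8 − 4.1(12) − 0.004(6410) + 3.3(47) = 9.8 − 49.2 − 25.64 + 155.1 = 90.06.
∂Q_d/∂M = −0.004, so E_I = -0.004·(6410/90.06) ≈ -0.285.
E_I < 0: inferior good.

-0.285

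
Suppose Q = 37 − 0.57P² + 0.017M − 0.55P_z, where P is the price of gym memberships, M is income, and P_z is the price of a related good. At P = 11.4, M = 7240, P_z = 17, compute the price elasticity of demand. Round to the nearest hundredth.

First evaluate Q: 37 − 0.57(11.4)² + 0.017(7240) − 0.55(17) = 37 − 74.0772 + 123.08 − 9.35 = 76.6528.
∂Q/∂P = −2·0.57·P = -12.996, so E_p = -12.996·(11.4/76.6528) ≈ -1.93.
|E_p| > 1: demand is elastic.

-1.93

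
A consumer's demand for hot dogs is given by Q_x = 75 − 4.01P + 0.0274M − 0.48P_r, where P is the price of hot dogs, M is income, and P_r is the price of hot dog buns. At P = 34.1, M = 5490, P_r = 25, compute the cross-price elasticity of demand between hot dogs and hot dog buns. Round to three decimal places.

At the given point, Q_x = 75 − 4.01(34.1) + 0.0274(5490) − 0.48(25) = 75 − 136.741 + 150.426 − 12 = 76.685.
∂Q_x/∂P_r = −0.48, so E_xy = -0.48·(25/76.685) ≈ -0.156.
E_xy < 0: the goods are complements.

-0.156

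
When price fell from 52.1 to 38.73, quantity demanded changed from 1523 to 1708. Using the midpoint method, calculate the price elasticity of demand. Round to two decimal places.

%Δq = (1708 − 1523)/[(1523 + 1708)/2] = 185/1615.5 ≈ 0.1145.
%ΔP = (38.73 − 52.1)/[(52.1 + 38.73)/2] = -13.37/45.415 ≈ -0.2944.
Arc elasticity E = %Δq/%ΔP ≈ 0.1145/-0.2944 ≈ -0.39.
|E| < 1: demand is inelastic over this range.

-0.39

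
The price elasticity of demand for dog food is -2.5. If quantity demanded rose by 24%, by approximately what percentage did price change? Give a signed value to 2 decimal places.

-9.60

%ΔQ ≈ E × %ΔP ⇒ %ΔP = %ΔQ / E = (24%)/(-2.5) = -9.60%.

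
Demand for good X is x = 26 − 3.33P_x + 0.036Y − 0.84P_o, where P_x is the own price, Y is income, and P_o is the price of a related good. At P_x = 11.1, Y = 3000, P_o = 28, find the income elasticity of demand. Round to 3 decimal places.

1.469

At the given point, x = 26 − 3.33(11.1) + 0.036(3000) − 0.84(28) = 26 − 36.963 + 108 − 23.52 = 73.517.
∂x/∂Y = +0.036, so E_I = 0.036·(3000/73.517) ≈ 1.469.
E_I > 1: normal good (luxury).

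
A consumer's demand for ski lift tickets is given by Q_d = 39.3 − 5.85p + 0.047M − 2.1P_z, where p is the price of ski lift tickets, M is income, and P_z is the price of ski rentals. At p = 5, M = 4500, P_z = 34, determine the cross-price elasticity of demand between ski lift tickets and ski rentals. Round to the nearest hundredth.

-0.48

Q_d = 39.3 − 5.85(5) + 0.047(4500) − 2.1(34) = 39.3 − 29.25 + 211.5 − 71.4 = 150.15.
∂Q_d/∂P_z = −2.1, so E_xy = -2.1·(34/150.15) ≈ -0.48.
E_xy < 0: the goods are complements.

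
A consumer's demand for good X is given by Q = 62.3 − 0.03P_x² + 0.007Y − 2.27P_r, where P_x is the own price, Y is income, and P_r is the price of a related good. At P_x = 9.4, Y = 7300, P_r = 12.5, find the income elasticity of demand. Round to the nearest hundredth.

First evaluate Q: 62.3 − 0.03(9.4)² + 0.007(7300) − 2.27(12.5) = 62.3 − 2.6508 + 51.1 − 28.375 = 82.3742.
∂Q/∂Y = +0.007, so E_I = 0.007·(7300/82.3742) ≈ 0.62.
E_I ∈ (0,1): normal good (necessity).

0.62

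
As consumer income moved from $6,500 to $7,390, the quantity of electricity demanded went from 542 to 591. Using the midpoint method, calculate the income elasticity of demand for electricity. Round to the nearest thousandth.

0.675

%ΔQ = (591 − 542)/[(542+591)/2] = 49/566.5 ≈ 0.0865.
%ΔM = (7,390 − 6,500)/[(6,500+7,390)/2] = 890/6945 ≈ 0.1281.
E_I = %ΔQ/%ΔM ≈ 0.675.
E_I ∈ (0,1): normal good (necessity).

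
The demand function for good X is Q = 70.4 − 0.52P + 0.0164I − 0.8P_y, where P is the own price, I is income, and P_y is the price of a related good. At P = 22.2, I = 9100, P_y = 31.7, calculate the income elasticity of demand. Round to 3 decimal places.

Substituting, Q = 70.4 − 0.52(22.2) + 0.0164(9100) − 0.8(31.7) = 70.4 − 11.544 + 149.24 − 25.36 = 182.736.
∂Q/∂I = +0.0164, so E_I = 0.0164·(9100/182.736) ≈ 0.817.
E_I ∈ (0,1): normal good (necessity).

0.817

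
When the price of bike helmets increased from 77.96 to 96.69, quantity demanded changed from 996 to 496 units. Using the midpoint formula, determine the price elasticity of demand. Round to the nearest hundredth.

%ΔQ = (496 − 996)/[(996 + 496)/2] = -500/746 ≈ -0.6702.
%Δp = (96.69 − 77.96)/[(77.96 + 96.69)/2] = 18.73/87.325 ≈ 0.2145.
Arc elasticity E = %ΔQ/%Δp ≈ -0.6702/0.2145 ≈ -3.12.
|E| > 1: demand is elastic over this range.

-3.12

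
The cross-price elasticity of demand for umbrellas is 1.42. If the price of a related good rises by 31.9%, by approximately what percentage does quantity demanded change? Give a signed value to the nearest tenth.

%ΔQ ≈ E × %ΔP_y = (1.42) × (31.9%) ≈ 45.3%.

45.3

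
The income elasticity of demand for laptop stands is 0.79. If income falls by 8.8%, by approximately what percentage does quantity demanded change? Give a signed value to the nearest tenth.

%ΔQ ≈ E × %ΔI = (0.79) × (-8.8%) ≈ -7.0%.

-7.0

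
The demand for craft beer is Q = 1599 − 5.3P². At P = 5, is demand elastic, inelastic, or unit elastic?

At P = 5, Q = 1466.5.
dQ/dP = −2·5.3·P = −53.
Point elasticity E = (dQ/dP)·(P/Q) = -53 × 5/1466.5 ≈ -0.181.
|E| ≈ 0.181 < 1, so demand is inelastic.

inelastic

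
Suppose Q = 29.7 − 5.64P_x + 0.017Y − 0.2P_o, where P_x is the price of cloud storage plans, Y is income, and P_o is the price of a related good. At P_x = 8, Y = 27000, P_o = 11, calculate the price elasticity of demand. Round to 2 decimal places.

At the given point, Q = 29.7 − 5.64(8) + 0.017(27000) − 0.2(11) = 29.7 − 45.12 + 459 − 2.2 = 441.38.
∂Q/∂P_x = −5.64, so E_p = (−5.64)·(8/441.38) ≈ -0.10.
|E_p| < 1: demand is inelastic.

-0.10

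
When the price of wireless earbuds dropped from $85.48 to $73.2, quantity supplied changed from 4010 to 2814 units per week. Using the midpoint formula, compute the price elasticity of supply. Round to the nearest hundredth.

2.26

%ΔQ = (2814 − 4010)/[(4010 + 2814)/2] = -1196/3412 ≈ -0.3505.
%ΔP = (73.2 − 85.48)/[(85.48 + 73.2)/2] = -12.28/79.34 ≈ -0.1548.
Arc elasticity E = %ΔQ/%ΔP ≈ -0.3505/-0.1548 ≈ 2.26.
|E| > 1: supply is elastic over this range.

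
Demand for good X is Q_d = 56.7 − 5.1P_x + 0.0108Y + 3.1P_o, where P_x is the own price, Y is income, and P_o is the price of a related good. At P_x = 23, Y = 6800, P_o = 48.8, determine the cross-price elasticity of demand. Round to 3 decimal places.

Evaluating quantity at (P_x, Y, P_o) gives Q_d = 56.7 − 5.1(23) + 0.0108(6800) + 3.1(48.8) = 56.7 − 117.3 + 73.44 + 151.28 = 164.12.
∂Q_d/∂P_o = +3.1, so E_xy = 3.1·(48.8/164.12) ≈ 0.922.
E_xy > 0: the goods are substitutes.

0.922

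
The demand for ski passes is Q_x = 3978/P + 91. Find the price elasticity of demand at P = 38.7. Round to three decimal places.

At P = 38.7, Q_x = 193.7907.
dQ_x/dP = −3978/P² = −2.6561.
Point elasticity E = (dQ_x/dP)·(P/Q_x) = -2.6561 × 38.7/193.7907 ≈ -0.530.
|E| < 1, so demand is inelastic at this price.

-0.530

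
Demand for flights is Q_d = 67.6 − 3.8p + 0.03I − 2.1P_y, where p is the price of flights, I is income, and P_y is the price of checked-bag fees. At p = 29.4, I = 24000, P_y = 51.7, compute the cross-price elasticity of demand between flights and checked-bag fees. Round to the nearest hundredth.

-0.19

At the given point, Q_d = 67.6 − 3.8(29.4) + 0.03(24000) − 2.1(51.7) = 67.6 − 111.72 + 720 − 108.57 = 567.31.
∂Q_d/∂P_y = −2.1, so E_xy = -2.1·(51.7/567.31) ≈ -0.19.
E_xy < 0: the goods are complements.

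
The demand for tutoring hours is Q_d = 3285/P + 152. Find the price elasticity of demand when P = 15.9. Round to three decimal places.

-0.576

At P = 15.9, Q_d = 358.6038.
dQ_d/dP = −3285/P² = −12.9939.
Point elasticity E = (dQ_d/dP)·(P/Q_d) = -12.9939 × 15.9/358.6038 ≈ -0.576.
|E| < 1, so demand is inelastic at this price.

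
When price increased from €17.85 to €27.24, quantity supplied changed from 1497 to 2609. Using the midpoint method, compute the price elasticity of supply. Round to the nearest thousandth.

1.300

%Δq = (2609 − 1497)/[(1497 + 2609)/2] = 1112/2053 ≈ 0.5416.
%Δp = (27.24 − 17.85)/[(17.85 + 27.24)/2] = 9.39/22.545 ≈ 0.4165.
Arc elasticity E = %Δq/%Δp ≈ 0.5416/0.4165 ≈ 1.300.
|E| > 1: supply is elastic over this range.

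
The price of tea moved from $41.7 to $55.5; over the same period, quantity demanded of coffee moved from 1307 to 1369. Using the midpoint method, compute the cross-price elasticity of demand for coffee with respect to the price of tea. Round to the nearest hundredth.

0.16

%ΔQ_x = (1369 − 1307)/[(1307+1369)/2] = 62/1338 ≈ 0.0463.
%ΔP_y = (55.5 − 41.7)/[(41.7+55.5)/2] ≈ 0.2840.
E_xy = 0.0463/0.2840 ≈ 0.16.
E_xy > 0, so coffee and tea are substitutes.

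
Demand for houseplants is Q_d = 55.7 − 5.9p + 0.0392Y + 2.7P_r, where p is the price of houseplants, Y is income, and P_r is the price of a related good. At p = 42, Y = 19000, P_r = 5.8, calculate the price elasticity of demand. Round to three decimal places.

-0.436

Evaluating quantity at (p, Y, P_r) gives Q_d = 55.7 − 5.9(42) + 0.0392(19000) + 2.7(5.8) = 55.7 − 247.8 + 744.8 + 15.66 = 568.36.
∂Q_d/∂p = −5.9, so E_p = (−5.9)·(42/568.36) ≈ -0.436.
|E_p| < 1: demand is inelastic.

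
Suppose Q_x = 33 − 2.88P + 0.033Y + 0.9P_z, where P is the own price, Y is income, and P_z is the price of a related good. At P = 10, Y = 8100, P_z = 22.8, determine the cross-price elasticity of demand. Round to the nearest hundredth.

Evaluating quantity at (P, Y, P_z) gives Q_x = 33 − 2.88(10) + 0.033(8100) + 0.9(22.8) = 33 − 28.8 + 267.3 + 20.52 = 292.02.
∂Q_x/∂P_z = +0.9, so E_xy = 0.9·(22.8/292.02) ≈ 0.07.
E_xy > 0: the goods are substitutes.

0.07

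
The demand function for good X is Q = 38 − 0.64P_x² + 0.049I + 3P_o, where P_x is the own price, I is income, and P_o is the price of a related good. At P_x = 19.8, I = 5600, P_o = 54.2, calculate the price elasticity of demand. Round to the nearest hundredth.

First evaluate Q: 38 − 0.64(19.8)² + 0.049(5600) + 3(54.2) = 38 − 250.9056 + 274.4 + 162.6 = 224.0944.
∂Q/∂P_x = −2·0.64·P_x = -25.344, so E_p = -25.344·(19.8/224.0944) ≈ -2.24.
|E_p| > 1: demand is elastic.

-2.24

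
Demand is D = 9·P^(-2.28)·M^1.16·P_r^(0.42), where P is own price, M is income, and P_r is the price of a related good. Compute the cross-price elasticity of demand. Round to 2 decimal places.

0.42

For a Cobb–Douglas (constant-elasticity) form D = A·P_r^α·…, the elasticity with respect to P_r equals the exponent α at every point.
Here the exponent on P_r is 0.42, so the cross-price elasticity of demand is 0.42.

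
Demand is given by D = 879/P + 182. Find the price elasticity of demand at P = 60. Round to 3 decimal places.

At P = 60, D = 196.65.
dD/dP = −879/P² = −0.2442.
Point elasticity E = (dD/dP)·(P/D) = -0.2442 × 60/196.65 ≈ -0.074.
|E| < 1, so demand is inelastic at this price.

-0.074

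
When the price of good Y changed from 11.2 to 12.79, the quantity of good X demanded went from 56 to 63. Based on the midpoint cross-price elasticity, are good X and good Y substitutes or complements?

%ΔQ_x = (63 − 56)/[(56+63)/2] = 7/59.5 ≈ 0.1176.
%ΔP_y = (12.79 − 11.2)/[(11.2+12.79)/2] ≈ 0.1326.
E_xy = 0.1176/0.1326 ≈ 0.888.
E_xy > 0, so the goods are substitutes.

substitutes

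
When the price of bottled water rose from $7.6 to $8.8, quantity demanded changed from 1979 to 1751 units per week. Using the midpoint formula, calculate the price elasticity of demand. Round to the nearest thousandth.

%ΔQ = (1751 − 1979)/[(1979 + 1751)/2] = -228/1865 ≈ -0.1223.
%Δp = (8.8 − 7.6)/[(7.6 + 8.8)/2] = 1.2/8.2 ≈ 0.1463.
Arc elasticity E = %ΔQ/%Δp ≈ -0.1223/0.1463 ≈ -0.835.
|E| < 1: demand is inelastic over this range.

-0.835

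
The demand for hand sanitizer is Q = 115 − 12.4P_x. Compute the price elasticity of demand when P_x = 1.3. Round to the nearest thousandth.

-0.163

At P_x = 1.3, Q = 98.88.
dQ/dP_x = −12.4.
Point elasticity E = (dQ/dP_x)·(P_x/Q) = -12.4 × 1.3/98.88 ≈ -0.163.
|E| < 1, so demand is inelastic at this price.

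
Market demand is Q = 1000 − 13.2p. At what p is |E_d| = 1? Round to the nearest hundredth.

37.88

For linear demand Q = a − bp, E = −bp/(a − bp). |E| = 1 ⇒ bp = a − bp ⇒ p = a/(2b).
p = 1000/(2·13.2) ≈ 37.88.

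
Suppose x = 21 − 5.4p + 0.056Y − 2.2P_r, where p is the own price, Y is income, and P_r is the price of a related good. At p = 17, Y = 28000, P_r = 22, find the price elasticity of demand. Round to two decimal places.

-0.06

First evaluate x: 21 − 5.4(17) + 0.056(28000) − 2.2(22) = 21 − 91.8 + 1568 − 48.4 = 1448.8.
∂x/∂p = −5.4, so E_p = (−5.4)·(17/1448.8) ≈ -0.06.
|E_p| < 1: demand is inelastic.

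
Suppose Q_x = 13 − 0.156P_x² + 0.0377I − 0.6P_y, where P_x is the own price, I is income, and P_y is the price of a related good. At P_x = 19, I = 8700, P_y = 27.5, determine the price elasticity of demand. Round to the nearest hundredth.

-0.42

Evaluating quantity at (P_x, I, P_y) gives Q_x = 13 − 0.156(19)² + 0.0377(8700) − 0.6(27.5) = 13 − 56.316 + 327.99 − 16.5 = 268.174.
∂Q_x/∂P_x = −2·0.156·P_x = -5.928, so E_p = -5.928·(19/268.174) ≈ -0.42.
|E_p| < 1: demand is inelastic.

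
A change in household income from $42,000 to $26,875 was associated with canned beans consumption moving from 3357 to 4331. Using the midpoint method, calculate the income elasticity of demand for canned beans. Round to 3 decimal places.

%ΔQ = (4331 − 3357)/[(3357+4331)/2] = 974/3844 ≈ 0.2534.
%ΔI = (26,875 − 42,000)/[(42,000+26,875)/2] = -15125/34437.5 ≈ -0.4392.
E_I = %ΔQ/%ΔI ≈ -0.577.
E_I < 0: inferior good.

-0.577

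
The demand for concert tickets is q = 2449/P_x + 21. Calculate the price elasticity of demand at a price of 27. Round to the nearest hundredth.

At P_x = 27, q = 111.7037.
dq/dP_x = −2449/P_x² = −3.3594.
Point elasticity E = (dq/dP_x)·(P_x/q) = -3.3594 × 27/111.7037 ≈ -0.81.
|E| < 1, so demand is inelastic at this price.

-0.81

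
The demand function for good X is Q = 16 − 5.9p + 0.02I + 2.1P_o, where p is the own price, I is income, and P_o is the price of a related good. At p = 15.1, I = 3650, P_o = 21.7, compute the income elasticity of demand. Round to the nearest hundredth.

At the given point, Q = 16 − 5.9(15.1) + 0.02(3650) + 2.1(21.7) = 16 − 89.09 + 73 + 45.57 = 45.48.
∂Q/∂I = +0.02, so E_I = 0.02·(3650/45.48) ≈ 1.61.
E_I > 1: normal good (luxury).

1.61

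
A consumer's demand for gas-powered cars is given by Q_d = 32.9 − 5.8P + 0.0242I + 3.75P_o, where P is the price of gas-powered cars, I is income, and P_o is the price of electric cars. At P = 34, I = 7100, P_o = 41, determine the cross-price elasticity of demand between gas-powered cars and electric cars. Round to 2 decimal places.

At the given point, Q_d = 32.9 − 5.8(34) + 0.0242(7100) + 3.75(41) = 32.9 − 197.2 + 171.82 + 153.75 = 161.27.
∂Q_d/∂P_o = +3.75, so E_xy = 3.75·(41/161.27) ≈ 0.95.
E_xy > 0: the goods are substitutes.

0.95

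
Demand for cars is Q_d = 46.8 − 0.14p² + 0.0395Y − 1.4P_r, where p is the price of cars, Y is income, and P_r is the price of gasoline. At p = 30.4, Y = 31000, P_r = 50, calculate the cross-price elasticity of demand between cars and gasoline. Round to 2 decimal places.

-0.07

First evaluate Q_d: 46.8 − 0.14(30.4)² + 0.0395(31000) − 1.4(50) = 46.8 − 129.3824 + 1224.5 − 70 = 1071.9176.
∂Q_d/∂P_r = −1.4, so E_xy = -1.4·(50/1071.9176) ≈ -0.07.
E_xy < 0: the goods are complements.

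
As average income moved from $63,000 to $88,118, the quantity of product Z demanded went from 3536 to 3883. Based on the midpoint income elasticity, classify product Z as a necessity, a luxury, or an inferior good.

%ΔQ = (3883 − 3536)/[(3536+3883)/2] = 347/3709.5 ≈ 0.0935.
%ΔM = (88,118 − 63,000)/[(63,000+88,118)/2] = 25118/75559 ≈ 0.3324.
E_I = %ΔQ/%ΔM ≈ 0.281.
E_I ∈ (0,1): normal good (necessity).

necessity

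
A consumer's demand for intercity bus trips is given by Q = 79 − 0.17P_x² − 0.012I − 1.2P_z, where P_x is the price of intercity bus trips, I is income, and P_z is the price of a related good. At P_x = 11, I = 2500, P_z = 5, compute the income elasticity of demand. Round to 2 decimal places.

-1.34

Evaluating quantity at (P_x, I, P_z) gives Q = 79 − 0.17(11)² − 0.012(2500) − 1.2(5) = 79 − 20.57 − 30 − 6 = 22.43.
∂Q/∂I = −0.012, so E_I = -0.012·(2500/22.43) ≈ -1.34.
E_I < 0: inferior good.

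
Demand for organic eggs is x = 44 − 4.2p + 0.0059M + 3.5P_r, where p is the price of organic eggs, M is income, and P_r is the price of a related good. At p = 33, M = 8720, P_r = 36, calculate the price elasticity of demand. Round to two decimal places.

Evaluating quantity at (p, M, P_r) gives x = 44 − 4.2(33) + 0.0059(8720) + 3.5(36) = 44 − 138.6 + 51.448 + 126 = 82.848.
∂x/∂p = −4.2, so E_p = (−4.2)·(33/82.848) ≈ -1.67.
|E_p| > 1: demand is elastic.

-1.67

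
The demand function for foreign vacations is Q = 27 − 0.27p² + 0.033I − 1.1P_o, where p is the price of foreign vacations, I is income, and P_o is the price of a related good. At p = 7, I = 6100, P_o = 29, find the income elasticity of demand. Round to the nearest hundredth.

1.10

Evaluating quantity at (p, I, P_o) gives Q = 27 − 0.27(7)² + 0.033(6100) − 1.1(29) = 27 − 13.23 + 201.3 − 31.9 = 183.17.
∂Q/∂I = +0.033, so E_I = 0.033·(6100/183.17) ≈ 1.10.
E_I > 1: normal good (luxury).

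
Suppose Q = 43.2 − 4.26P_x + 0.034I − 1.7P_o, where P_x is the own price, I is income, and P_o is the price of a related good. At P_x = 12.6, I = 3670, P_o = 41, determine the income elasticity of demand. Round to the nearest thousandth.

At the given point, Q = 43.2 − 4.26(12.6) + 0.034(3670) − 1.7(41) = 43.2 − 53.676 + 124.78 − 69.7 = 44.604.
∂Q/∂I = +0.034, so E_I = 0.034·(3670/44.604) ≈ 2.798.
E_I > 1: normal good (luxury).

2.798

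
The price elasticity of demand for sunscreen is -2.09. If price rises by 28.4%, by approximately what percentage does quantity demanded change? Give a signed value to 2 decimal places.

-59.36

%ΔQ ≈ E × %ΔP = (-2.09) × (28.4%) ≈ -59.36%.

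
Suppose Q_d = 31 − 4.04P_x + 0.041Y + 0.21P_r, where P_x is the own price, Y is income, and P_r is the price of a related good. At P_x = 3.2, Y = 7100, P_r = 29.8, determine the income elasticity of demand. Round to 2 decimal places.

0.92

First evaluate Q_d: 31 − 4.04(3.2) + 0.041(7100) + 0.21(29.8) = 31 − 12.928 + 291.1 + 6.258 = 315.43.
∂Q_d/∂Y = +0.041, so E_I = 0.041·(7100/315.43) ≈ 0.92.
E_I ∈ (0,1): normal good (necessity).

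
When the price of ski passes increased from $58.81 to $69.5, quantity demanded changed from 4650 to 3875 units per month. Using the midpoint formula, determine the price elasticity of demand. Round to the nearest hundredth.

-1.09

%Δq = (3875 − 4650)/[(4650 + 3875)/2] = -775/4262.5 ≈ -0.1818.
%ΔP = (69.5 − 58.81)/[(58.81 + 69.5)/2] = 10.69/64.155 ≈ 0.1666.
Arc elasticity E = %Δq/%ΔP ≈ -0.1818/0.1666 ≈ -1.09.
|E| > 1: demand is elastic over this range.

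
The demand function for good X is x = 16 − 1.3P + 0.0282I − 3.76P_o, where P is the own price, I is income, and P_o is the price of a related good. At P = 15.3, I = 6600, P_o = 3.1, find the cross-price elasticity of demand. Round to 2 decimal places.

-0.07

Evaluating quantity at (P, I, P_o) gives x = 16 − 1.3(15.3) + 0.0282(6600) − 3.76(3.1) = 16 − 19.89 + 186.12 − 11.656 = 170.574.
∂x/∂P_o = −3.76, so E_xy = -3.76·(3.1/170.574) ≈ -0.07.
E_xy < 0: the goods are complements.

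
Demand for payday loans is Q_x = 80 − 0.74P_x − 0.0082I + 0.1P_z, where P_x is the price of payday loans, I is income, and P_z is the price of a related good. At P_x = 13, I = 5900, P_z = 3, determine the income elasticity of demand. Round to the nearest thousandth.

-2.170

Evaluating quantity at (P_x, I, P_z) gives Q_x = 80 − 0.74(13) − 0.0082(5900) + 0.1(3) = 80 − 9.62 − 48.38 + 0.3 = 22.3.
∂Q_x/∂I = −0.0082, so E_I = -0.0082·(5900/22.3) ≈ -2.170.
E_I < 0: inferior good.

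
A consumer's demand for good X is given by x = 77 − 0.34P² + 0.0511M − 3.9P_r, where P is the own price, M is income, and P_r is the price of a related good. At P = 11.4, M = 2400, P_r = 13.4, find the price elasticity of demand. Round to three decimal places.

-0.856

Substituting, x = 77 − 0.34(11.4)² + 0.0511(2400) − 3.9(13.4) = 77 − 44.1864 + 122.64 − 52.26 = 103.1936.
∂x/∂P = −2·0.34·P = -7.752, so E_p = -7.752·(11.4/103.1936) ≈ -0.856.
|E_p| < 1: demand is inelastic.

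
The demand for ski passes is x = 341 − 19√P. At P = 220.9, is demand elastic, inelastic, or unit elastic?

elastic

At P = 220.9, x = 58.6086.
dx/dP = −19/(2√P) = −19/(2·14.8627).
Point elasticity E = (dx/dP)·(P/x) = -0.6392 × 220.9/58.6086 ≈ -2.409.
|E| ≈ 2.409 > 1, so demand is elastic.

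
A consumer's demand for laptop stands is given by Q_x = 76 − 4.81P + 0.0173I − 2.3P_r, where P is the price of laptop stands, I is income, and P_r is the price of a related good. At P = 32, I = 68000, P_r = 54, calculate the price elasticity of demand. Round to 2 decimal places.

-0.16

Q_x = 76 − 4.81(32) + 0.0173(68000) − 2.3(54) = 76 − 153.92 + 1176.4 − 124.2 = 974.28.
∂Q_x/∂P = −4.81, so E_p = (−4.81)·(32/974.28) ≈ -0.16.
|E_p| < 1: demand is inelastic.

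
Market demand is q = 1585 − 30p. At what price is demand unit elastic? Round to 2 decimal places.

26.42

For linear demand q = a − bp, E = −bp/(a − bp). |E| = 1 ⇒ bp = a − bp ⇒ p = a/(2b).
p = 1585/(2·30) ≈ 26.42.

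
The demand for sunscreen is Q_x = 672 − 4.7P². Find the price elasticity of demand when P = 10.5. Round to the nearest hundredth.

At P = 10.5, Q_x = 153.825.
dQ_x/dP = −2·4.7·P = −98.7.
Point elasticity E = (dQ_x/dP)·(P/Q_x) = -98.7 × 10.5/153.825 ≈ -6.74.
|E| > 1, so demand is elastic at this price.

-6.74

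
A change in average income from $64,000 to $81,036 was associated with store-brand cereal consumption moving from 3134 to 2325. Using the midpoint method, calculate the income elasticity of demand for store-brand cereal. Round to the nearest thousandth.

-1.262

%ΔQ = (2325 − 3134)/[(3134+2325)/2] = -809/2729.5 ≈ -0.2964.
%ΔI = (81,036 − 64,000)/[(64,000+81,036)/2] = 17036/72518 ≈ 0.2349.
E_I = %ΔQ/%ΔI ≈ -1.262.
E_I < 0: inferior good.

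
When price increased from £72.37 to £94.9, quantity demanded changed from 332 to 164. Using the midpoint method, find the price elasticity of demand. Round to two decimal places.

%ΔQ = (164 − 332)/[(332 + 164)/2] = -168/248 ≈ -0.6774.
%Δp = (94.9 − 72.37)/[(72.37 + 94.9)/2] = 22.53/83.635 ≈ 0.2694.
Arc elasticity E = %ΔQ/%Δp ≈ -0.6774/0.2694 ≈ -2.51.
|E| > 1: demand is elastic over this range.

-2.51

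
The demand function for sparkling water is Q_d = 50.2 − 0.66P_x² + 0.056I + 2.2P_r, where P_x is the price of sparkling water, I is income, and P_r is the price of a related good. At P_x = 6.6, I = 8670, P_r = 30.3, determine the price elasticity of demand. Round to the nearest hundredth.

Substituting, Q_d = 50.2 − 0.66(6.6)² + 0.056(8670) + 2.2(30.3) = 50.2 − 28.7496 + 485.52 + 66.66 = 573.6304.
∂Q_d/∂P_x = −2·0.66·P_x = -8.712, so E_p = -8.712·(6.6/573.6304) ≈ -0.10.
|E_p| < 1: demand is inelastic.

-0.10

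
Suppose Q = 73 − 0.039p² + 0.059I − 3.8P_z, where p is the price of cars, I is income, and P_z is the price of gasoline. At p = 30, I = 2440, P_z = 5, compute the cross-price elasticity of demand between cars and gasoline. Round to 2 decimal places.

-0.12

At the given point, Q = 73 − 0.039(30)² + 0.059(2440) − 3.8(5) = 73 − 35.1 + 143.96 − 19 = 162.86.
∂Q/∂P_z = −3.8, so E_xy = -3.8·(5/162.86) ≈ -0.12.
E_xy < 0: the goods are complements.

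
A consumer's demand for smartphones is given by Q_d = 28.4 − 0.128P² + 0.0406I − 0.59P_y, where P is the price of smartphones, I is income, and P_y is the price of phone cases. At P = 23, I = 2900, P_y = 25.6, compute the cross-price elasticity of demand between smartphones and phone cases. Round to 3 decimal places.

-0.239

At the given point, Q_d = 28.4 − 0.128(23)² + 0.0406(2900) − 0.59(25.6) = 28.4 − 67.712 + 117.74 − 15.104 = 63.324.
∂Q_d/∂P_y = −0.59, so E_xy = -0.59·(25.6/63.324) ≈ -0.239.
E_xy < 0: the goods are complements.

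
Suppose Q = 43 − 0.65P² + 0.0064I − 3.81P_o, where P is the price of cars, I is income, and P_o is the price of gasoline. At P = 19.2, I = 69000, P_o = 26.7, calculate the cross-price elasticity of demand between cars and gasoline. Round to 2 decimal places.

At the given point, Q = 43 − 0.65(19.2)² + 0.0064(69000) − 3.81(26.7) = 43 − 239.616 + 441.6 − 101.727 = 143.257.
∂Q/∂P_o = −3.81, so E_xy = -3.81·(26.7/143.257) ≈ -0.71.
E_xy < 0: the goods are complements.

-0.71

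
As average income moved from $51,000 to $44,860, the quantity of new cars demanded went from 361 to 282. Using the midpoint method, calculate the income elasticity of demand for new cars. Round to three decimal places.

1.918

%ΔQ = (282 − 361)/[(361+282)/2] = -79/321.5 ≈ -0.2457.
%ΔI = (44,860 − 51,000)/[(51,000+44,860)/2] = -6140/47930 ≈ -0.1281.
E_I = %ΔQ/%ΔI ≈ 1.918.
E_I > 1: normal good (luxury).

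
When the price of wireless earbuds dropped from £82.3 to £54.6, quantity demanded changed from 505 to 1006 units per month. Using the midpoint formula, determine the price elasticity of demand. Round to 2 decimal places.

-1.64

%ΔQ = (1006 − 505)/[(505 + 1006)/2] = 501/755.5 ≈ 0.6631.
%ΔP = (54.6 − 82.3)/[(82.3 + 54.6)/2] = -27.7/68.45 ≈ -0.4047.
Arc elasticity E = %ΔQ/%ΔP ≈ 0.6631/-0.4047 ≈ -1.64.
|E| > 1: demand is elastic over this range.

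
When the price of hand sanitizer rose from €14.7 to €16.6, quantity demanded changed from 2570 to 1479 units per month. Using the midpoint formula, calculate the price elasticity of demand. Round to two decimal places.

%Δq = (1479 − 2570)/[(2570 + 1479)/2] = -1091/2024.5 ≈ -0.5389.
%Δp = (16.6 − 14.7)/[(14.7 + 16.6)/2] = 1.9/15.65 ≈ 0.1214.
Arc elasticity E = %Δq/%Δp ≈ -0.5389/0.1214 ≈ -4.44.
|E| > 1: demand is elastic over this range.

-4.44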